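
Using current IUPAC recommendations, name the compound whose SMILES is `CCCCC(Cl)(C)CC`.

3-chloro-3-methylheptane

The parent chain contains 7 carbons (heptane).
Choose the numbering such that the substituent locant set {3,3} is lower than {5,5} at the first point of difference.
This places a chloro group at C-3; a methyl group at C-3.
The substituents are ordered alphabetically, ignoring any di-/tri- multipliers.
The name is 3-chloro-3-methylheptane.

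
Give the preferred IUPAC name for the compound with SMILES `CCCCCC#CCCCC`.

undec-5-yne

Counting along the main chain through the multiple bond gives 11 carbons: the parent is undecane.
The chain contains a C≡C triple bond, so the unsaturation ending is -yne.
Number the chain so that numbering from this end puts the triple bond at C-5 rather than C-6.
That gives the triple bond between C-5 and C-6.
The name is undec-5-yne.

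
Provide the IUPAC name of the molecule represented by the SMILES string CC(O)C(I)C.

The longest carbon chain that includes the –OH group has 4 carbons, so the parent hydride is butane.
An alcohol (–OH) is the principal characteristic group, giving the suffix -ol.
Number the chain so that numbering from this end puts the hydroxyl group at C-2 rather than C-3.
This places the hydroxyl at C-2; an iodo group at C-3.
Assembling the pieces gives 3-iodobutan-2-ol.

3-iodobutan-2-ol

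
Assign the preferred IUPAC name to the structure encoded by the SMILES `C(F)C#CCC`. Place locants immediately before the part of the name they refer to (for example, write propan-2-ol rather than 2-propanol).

The longest carbon chain that includes the multiple bond has 5 carbons, so the parent hydride is pentane.
The chain contains a C≡C triple bond, so the unsaturation ending is -yne.
Choose the numbering such that numbering from this end puts the triple bond at C-2 rather than C-3.
That gives the triple bond between C-2 and C-3; a fluoro group at C-1.
Putting it together: 1-fluoropent-2-yne.

1-fluoropent-2-yne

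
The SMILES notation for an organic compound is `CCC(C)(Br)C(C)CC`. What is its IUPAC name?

3-bromo-3,4-dimethylhexane

The parent chain contains 6 carbons (hexane).
Choose the numbering such that the substituent locant set {3,3,4} is lower than {3,4,4} at the first point of difference.
This places a bromo group at C-3; methyl groups at C-3 and C-4.
Prefixes are listed alphabetically: bromo, methyl.
Assembling the pieces gives 3-bromo-3,4-dimethylhexane.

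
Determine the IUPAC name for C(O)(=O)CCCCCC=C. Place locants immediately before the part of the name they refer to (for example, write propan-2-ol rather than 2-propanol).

The longest carbon chain that includes the –COOH group and the multiple bond has 8 carbons, so the parent hydride is octane.
The principal characteristic group is a carboxylic acid (terminal –COOH), named with the suffix -oic acid.
There is one C=C double bond, indicated by the ending -ene.
Choose the numbering such that the carboxylic acid carbon is C-1 by definition.
With this numbering: the double bond between C-7 and C-8.
Assembling the pieces gives oct-7-enoic acid.

oct-7-enoic acid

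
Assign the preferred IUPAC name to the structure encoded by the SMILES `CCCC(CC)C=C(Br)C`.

Counting along the main chain through the multiple bond gives 7 carbons: the parent is heptane.
The chain contains a C=C double bond, so the unsaturation ending is -ene.
Number the chain so that numbering from this end puts the double bond at C-2 rather than C-5.
With this numbering: the double bond between C-2 and C-3; a bromo group at C-2; an ethyl group at C-4.
Prefixes are listed alphabetically: bromo, ethyl.
Putting it together: 2-bromo-4-ethylhept-2-ene.

2-bromo-4-ethylhept-2-ene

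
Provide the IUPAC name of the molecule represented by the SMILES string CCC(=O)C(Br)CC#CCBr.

Counting along the main chain through the carbonyl and the multiple bond gives 8 carbons: the parent is octane.
A ketone (C=O on an internal carbon) is the principal characteristic group, giving the suffix -one.
The chain contains a C≡C triple bond, so the unsaturation ending is -yne.
Number the chain so that numbering from this end puts the carbonyl group at C-3 rather than C-6.
This places the carbonyl at C-3; the triple bond between C-6 and C-7; bromo groups at C-4 and C-8.
Assembling the pieces gives 4,8-dibromooct-6-yn-3-one.

4,8-dibromooct-6-yn-3-one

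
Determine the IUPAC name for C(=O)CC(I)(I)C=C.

Counting along the main chain through the –CHO group and the multiple bond gives 5 carbons: the parent is pentane.
The principal characteristic group is an aldehyde (terminal –CHO), named with the suffix -al.
A C=C double bond in the chain gives the infix -ene-.
Choose the numbering such that the aldehyde carbon is C-1 by definition.
This places the double bond between C-4 and C-5; two iodo groups at C-3.
Assembling the pieces gives 3,3-diiodopent-4-enal.

3,3-diiodopent-4-enal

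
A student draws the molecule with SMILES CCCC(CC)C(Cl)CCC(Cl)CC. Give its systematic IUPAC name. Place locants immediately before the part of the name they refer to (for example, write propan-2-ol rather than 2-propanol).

The longest carbon chain is 10 atoms: the parent is decane.
The numbering direction is chosen so that the substituent locant set {3,6,7} is lower than {4,5,8} at the first point of difference.
This places chloro groups at C-3 and C-6; an ethyl group at C-7.
The substituents are ordered alphabetically, ignoring any di-/tri- multipliers.
Putting it together: 3,6-dichloro-7-ethyldecane.

3,6-dichloro-7-ethyldecane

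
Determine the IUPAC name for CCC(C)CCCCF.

The longest continuous carbon chain has 7 atoms, so the parent hydride is heptane.
The numbering direction is chosen so that the substituent locant set {1,5} is lower than {3,7} at the first point of difference.
With this numbering: a fluoro group at C-1; a methyl group at C-5.
Prefixes are listed alphabetically: fluoro, methyl.
Assembling the pieces gives 1-fluoro-5-methylheptane.

1-fluoro-5-methylheptane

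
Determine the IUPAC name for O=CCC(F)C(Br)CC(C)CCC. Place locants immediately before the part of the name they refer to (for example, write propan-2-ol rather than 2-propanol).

4-bromo-3-fluoro-6-methylnonanal

The longest chain bearing the –CHO group is 9 carbons long (nonane).
The highest-priority functional group is an aldehyde (terminal –CHO), so the name ends in -al.
Choose the numbering such that the aldehyde carbon is C-1 by definition.
This places a bromo group at C-4; a fluoro group at C-3; a methyl group at C-6.
The substituents are ordered alphabetically, ignoring any di-/tri- multipliers.
Putting it together: 4-bromo-3-fluoro-6-methylnonanal.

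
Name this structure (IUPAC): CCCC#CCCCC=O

non-5-ynal

Counting along the main chain through the –CHO group and the multiple bond gives 9 carbons: the parent is nonane.
The principal characteristic group is an aldehyde (terminal –CHO), named with the suffix -al.
There is one C≡C triple bond, indicated by the ending -yne.
Number the chain so that the aldehyde carbon is C-1 by definition.
That gives the triple bond between C-5 and C-6.
The name is non-5-ynal.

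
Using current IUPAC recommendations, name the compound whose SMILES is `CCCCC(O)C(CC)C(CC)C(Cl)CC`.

8-chloro-6,7-diethyldecan-5-ol

The longest carbon chain that includes the –OH group has 10 carbons, so the parent hydride is decane.
An alcohol (–OH) is the principal characteristic group, giving the suffix -ol.
Choose the numbering such that numbering from this end puts the hydroxyl group at C-5 rather than C-6.
This places the hydroxyl at C-5; a chloro group at C-8; ethyl groups at C-6 and C-7.
Prefixes are listed alphabetically: chloro, ethyl.
The name is 8-chloro-6,7-diethyldecan-5-ol.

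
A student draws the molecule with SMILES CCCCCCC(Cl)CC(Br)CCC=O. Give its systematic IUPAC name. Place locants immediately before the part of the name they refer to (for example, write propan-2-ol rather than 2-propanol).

4-bromo-6-chlorododecanal

The longest carbon chain that includes the –CHO group has 12 carbons, so the parent hydride is dodecane.
An aldehyde (terminal –CHO) is the principal characteristic group, giving the suffix -al.
The numbering direction is chosen so that the aldehyde carbon is C-1 by definition.
This places a bromo group at C-4; a chloro group at C-6.
Prefixes are listed alphabetically: bromo, chloro.
Putting it together: 4-bromo-6-chlorododecanal.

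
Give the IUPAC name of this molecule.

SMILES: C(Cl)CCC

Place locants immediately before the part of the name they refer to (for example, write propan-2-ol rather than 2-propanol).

1-chlorobutane

The parent chain contains 4 carbons (butane).
Choose the numbering such that the substituent locant set {1} is lower than {4} at the first point of difference.
With this numbering: a chloro group at C-1.
Putting it together: 1-chlorobutane.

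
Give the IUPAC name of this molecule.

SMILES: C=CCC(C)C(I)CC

Counting along the main chain through the multiple bond gives 7 carbons: the parent is heptane.
There is one C=C double bond, indicated by the ending -ene.
Choose the numbering such that numbering from this end puts the double bond at C-1 rather than C-6.
This places the double bond between C-1 and C-2; an iodo group at C-5; a methyl group at C-4.
Prefixes are listed alphabetically: iodo, methyl.
The name is 5-iodo-4-methylhept-1-ene.

5-iodo-4-methylhept-1-ene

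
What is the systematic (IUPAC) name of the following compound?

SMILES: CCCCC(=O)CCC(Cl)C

Counting along the main chain through the carbonyl gives 9 carbons: the parent is nonane.
A ketone (C=O on an internal carbon) is the principal characteristic group, giving the suffix -one.
Number the chain so that the substituent locant set {2} is lower than {8} at the first point of difference.
With this numbering: the carbonyl at C-5; a chloro group at C-2.
The name is 2-chlorononan-5-one.

2-chlorononan-5-one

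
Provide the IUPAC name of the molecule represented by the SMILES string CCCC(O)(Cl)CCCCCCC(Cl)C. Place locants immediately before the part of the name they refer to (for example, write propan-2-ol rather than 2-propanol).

Counting along the main chain through the –OH group gives 12 carbons: the parent is dodecane.
The highest-priority functional group is an alcohol (–OH), so the name ends in -ol.
Number the chain so that numbering from this end puts the hydroxyl group at C-4 rather than C-9.
That gives the hydroxyl at C-4; chloro groups at C-4 and C-11.
Assembling the pieces gives 4,11-dichlorododecan-4-ol.

4,11-dichlorododecan-4-ol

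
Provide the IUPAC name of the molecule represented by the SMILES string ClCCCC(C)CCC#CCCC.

The longest chain bearing the multiple bond is 11 carbons long (undecane).
A C≡C triple bond in the chain gives the infix -yne-.
Number the chain so that numbering from this end puts the triple bond at C-4 rather than C-7.
That gives the triple bond between C-4 and C-5; a chloro group at C-11; a methyl group at C-8.
The substituents are ordered alphabetically, ignoring any di-/tri- multipliers.
Putting it together: 11-chloro-8-methylundec-4-yne.

11-chloro-8-methylundec-4-yne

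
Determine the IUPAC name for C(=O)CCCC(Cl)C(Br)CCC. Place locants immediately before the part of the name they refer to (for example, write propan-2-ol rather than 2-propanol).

The longest chain bearing the –CHO group is 9 carbons long (nonane).
The highest-priority functional group is an aldehyde (terminal –CHO), so the name ends in -al.
Choose the numbering such that the aldehyde carbon is C-1 by definition.
That gives a bromo group at C-6; a chloro group at C-5.
The substituents are ordered alphabetically, ignoring any di-/tri- multipliers.
Putting it together: 6-bromo-5-chlorononanal.

6-bromo-5-chlorononanal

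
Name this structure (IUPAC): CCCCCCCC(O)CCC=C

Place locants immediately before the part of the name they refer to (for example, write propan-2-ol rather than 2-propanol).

The longest carbon chain that includes the –OH group and the multiple bond has 12 carbons, so the parent hydride is dodecane.
An alcohol (–OH) is the principal characteristic group, giving the suffix -ol.
There is one C=C double bond, indicated by the ending -ene.
The numbering direction is chosen so that numbering from this end puts the hydroxyl group at C-5 rather than C-8.
That gives the hydroxyl at C-5; the double bond between C-1 and C-2.
Assembling the pieces gives dodec-1-en-5-ol.

dodec-1-en-5-ol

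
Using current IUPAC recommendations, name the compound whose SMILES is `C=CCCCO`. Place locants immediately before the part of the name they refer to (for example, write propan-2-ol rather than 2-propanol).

The longest chain bearing the –OH group and the multiple bond is 5 carbons long (pentane).
The principal characteristic group is an alcohol (–OH), named with the suffix -ol.
There is one C=C double bond, indicated by the ending -ene.
The numbering direction is chosen so that numbering from this end puts the hydroxyl group at C-1 rather than C-5.
This places the hydroxyl at C-1; the double bond between C-4 and C-5.
Assembling the pieces gives pent-4-en-1-ol.

pent-4-en-1-ol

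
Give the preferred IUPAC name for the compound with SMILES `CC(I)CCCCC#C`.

The longest chain bearing the multiple bond is 8 carbons long (octane).
The chain contains a C≡C triple bond, so the unsaturation ending is -yne.
The numbering direction is chosen so that numbering from this end puts the triple bond at C-1 rather than C-7.
This places the triple bond between C-1 and C-2; an iodo group at C-7.
Assembling the pieces gives 7-iodooct-1-yne.

7-iodooct-1-yne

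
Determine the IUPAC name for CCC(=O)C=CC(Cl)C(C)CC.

6-chloro-7-methylnon-4-en-3-one

The longest carbon chain that includes the carbonyl and the multiple bond has 9 carbons, so the parent hydride is nonane.
The highest-priority functional group is a ketone (C=O on an internal carbon), so the name ends in -one.
A C=C double bond in the chain gives the infix -ene-.
Number the chain so that numbering from this end puts the carbonyl group at C-3 rather than C-7.
This places the carbonyl at C-3; the double bond between C-4 and C-5; a chloro group at C-6; a methyl group at C-7.
The substituents are ordered alphabetically, ignoring any di-/tri- multipliers.
Putting it together: 6-chloro-7-methylnon-4-en-3-one.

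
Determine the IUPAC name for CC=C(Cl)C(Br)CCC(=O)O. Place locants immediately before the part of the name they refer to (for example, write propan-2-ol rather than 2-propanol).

The longest chain bearing the –COOH group and the multiple bond is 7 carbons long (heptane).
The principal characteristic group is a carboxylic acid (terminal –COOH), named with the suffix -oic acid.
The chain contains a C=C double bond, so the unsaturation ending is -ene.
Number the chain so that the carboxylic acid carbon is C-1 by definition.
With this numbering: the double bond between C-5 and C-6; a bromo group at C-4; a chloro group at C-5.
Prefixes are listed alphabetically: bromo, chloro.
The name is 4-bromo-5-chlorohept-5-enoic acid.

4-bromo-5-chlorohept-5-enoic acid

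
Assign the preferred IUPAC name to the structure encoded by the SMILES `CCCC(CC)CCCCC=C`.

The longest chain bearing the multiple bond is 10 carbons long (decane).
A C=C double bond in the chain gives the infix -ene-.
Number the chain so that numbering from this end puts the double bond at C-1 rather than C-9.
With this numbering: the double bond between C-1 and C-2; an ethyl group at C-7.
Putting it together: 7-ethyldec-1-ene.

7-ethyldec-1-ene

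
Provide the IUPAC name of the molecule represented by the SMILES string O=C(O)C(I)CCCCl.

Counting along the main chain through the –COOH group gives 5 carbons: the parent is pentane.
The principal characteristic group is a carboxylic acid (terminal –COOH), named with the suffix -oic acid.
Choose the numbering such that the carboxylic acid carbon is C-1 by definition.
This places a chloro group at C-5; an iodo group at C-2.
Prefixes are listed alphabetically: chloro, iodo.
Putting it together: 5-chloro-2-iodopentanoic acid.

5-chloro-2-iodopentanoic acid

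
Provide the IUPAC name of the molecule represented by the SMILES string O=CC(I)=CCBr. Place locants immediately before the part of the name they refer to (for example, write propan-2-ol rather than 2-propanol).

4-bromo-2-iodobut-2-enal

The longest carbon chain that includes the –CHO group and the multiple bond has 4 carbons, so the parent hydride is butane.
An aldehyde (terminal –CHO) is the principal characteristic group, giving the suffix -al.
There is one C=C double bond, indicated by the ending -ene.
Choose the numbering such that the aldehyde carbon is C-1 by definition.
That gives the double bond between C-2 and C-3; a bromo group at C-4; an iodo group at C-2.
The substituents are ordered alphabetically, ignoring any di-/tri- multipliers.
Assembling the pieces gives 4-bromo-2-iodobut-2-enal.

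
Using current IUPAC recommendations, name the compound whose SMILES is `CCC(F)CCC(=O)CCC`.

7-fluorononan-4-one

The longest chain bearing the carbonyl is 9 carbons long (nonane).
The highest-priority functional group is a ketone (C=O on an internal carbon), so the name ends in -one.
The numbering direction is chosen so that numbering from this end puts the carbonyl group at C-4 rather than C-6.
This places the carbonyl at C-4; a fluoro group at C-7.
The name is 7-fluorononan-4-one.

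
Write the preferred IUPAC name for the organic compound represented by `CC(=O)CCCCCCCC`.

decan-2-one

The longest chain bearing the carbonyl is 10 carbons long (decane).
A ketone (C=O on an internal carbon) is the principal characteristic group, giving the suffix -one.
Number the chain so that numbering from this end puts the carbonyl group at C-2 rather than C-9.
That gives the carbonyl at C-2.
Assembling the pieces gives decan-2-one.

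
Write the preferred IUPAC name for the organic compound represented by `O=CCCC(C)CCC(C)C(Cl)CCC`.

The longest chain bearing the –CHO group is 11 carbons long (undecane).
An aldehyde (terminal –CHO) is the principal characteristic group, giving the suffix -al.
Number the chain so that the aldehyde carbon is C-1 by definition.
This places a chloro group at C-8; methyl groups at C-4 and C-7.
The substituents are ordered alphabetically, ignoring any di-/tri- multipliers.
Assembling the pieces gives 8-chloro-4,7-dimethylundecanal.

8-chloro-4,7-dimethylundecanal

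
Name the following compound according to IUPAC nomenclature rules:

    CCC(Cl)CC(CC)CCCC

The longest carbon chain is 9 atoms: the parent is nonane.
Choose the numbering such that the substituent locant set {3,5} is lower than {5,7} at the first point of difference.
With this numbering: a chloro group at C-3; an ethyl group at C-5.
Substituent prefixes are cited in alphabetical order (multiplying prefixes like di-/tri- are ignored for ordering).
Assembling the pieces gives 3-chloro-5-ethylnonane.

3-chloro-5-ethylnonane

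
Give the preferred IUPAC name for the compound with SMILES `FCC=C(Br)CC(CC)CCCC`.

Counting along the main chain through the multiple bond gives 9 carbons: the parent is nonane.
A C=C double bond in the chain gives the infix -ene-.
Number the chain so that numbering from this end puts the double bond at C-2 rather than C-7.
That gives the double bond between C-2 and C-3; a bromo group at C-3; an ethyl group at C-5; a fluoro group at C-1.
Prefixes are listed alphabetically: bromo, ethyl, fluoro.
Putting it together: 3-bromo-5-ethyl-1-fluoronon-2-ene.

3-bromo-5-ethyl-1-fluoronon-2-ene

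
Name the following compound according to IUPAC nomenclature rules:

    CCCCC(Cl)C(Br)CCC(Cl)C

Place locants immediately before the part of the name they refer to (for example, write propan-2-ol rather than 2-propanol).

The longest carbon chain is 10 atoms: the parent is decane.
Number the chain so that the substituent locant set {2,5,6} is lower than {5,6,9} at the first point of difference.
That gives a bromo group at C-5; chloro groups at C-2 and C-6.
The substituents are ordered alphabetically, ignoring any di-/tri- multipliers.
Assembling the pieces gives 5-bromo-2,6-dichlorodecane.

5-bromo-2,6-dichlorodecane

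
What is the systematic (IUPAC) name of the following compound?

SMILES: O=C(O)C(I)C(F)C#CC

The longest carbon chain that includes the –COOH group and the multiple bond has 6 carbons, so the parent hydride is hexane.
The highest-priority functional group is a carboxylic acid (terminal –COOH), so the name ends in -oic acid.
The chain contains a C≡C triple bond, so the unsaturation ending is -yne.
Choose the numbering such that the carboxylic acid carbon is C-1 by definition.
This places the triple bond between C-4 and C-5; a fluoro group at C-3; an iodo group at C-2.
The substituents are ordered alphabetically, ignoring any di-/tri- multipliers.
Assembling the pieces gives 3-fluoro-2-iodohex-4-ynoic acid.

3-fluoro-2-iodohex-4-ynoic acid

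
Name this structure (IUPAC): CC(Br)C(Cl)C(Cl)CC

The parent chain contains 6 carbons (hexane).
Choose the numbering such that the substituent locant set {2,3,4} is lower than {3,4,5} at the first point of difference.
With this numbering: a bromo group at C-2; chloro groups at C-3 and C-4.
Prefixes are listed alphabetically: bromo, chloro.
The name is 2-bromo-3,4-dichlorohexane.

2-bromo-3,4-dichlorohexane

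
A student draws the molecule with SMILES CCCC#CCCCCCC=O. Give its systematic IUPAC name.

The longest chain bearing the –CHO group and the multiple bond is 11 carbons long (undecane).
The highest-priority functional group is an aldehyde (terminal –CHO), so the name ends in -al.
There is one C≡C triple bond, indicated by the ending -yne.
Choose the numbering such that the aldehyde carbon is C-1 by definition.
That gives the triple bond between C-7 and C-8.
Putting it together: undec-7-ynal.

undec-7-ynal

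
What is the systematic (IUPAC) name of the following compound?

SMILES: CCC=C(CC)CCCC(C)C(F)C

Counting along the main chain through the multiple bond gives 10 carbons: the parent is decane.
There is one C=C double bond, indicated by the ending -ene.
Number the chain so that numbering from this end puts the double bond at C-3 rather than C-7.
With this numbering: the double bond between C-3 and C-4; an ethyl group at C-4; a fluoro group at C-9; a methyl group at C-8.
Substituent prefixes are cited in alphabetical order (multiplying prefixes like di-/tri- are ignored for ordering).
The name is 4-ethyl-9-fluoro-8-methyldec-3-ene.

4-ethyl-9-fluoro-8-methyldec-3-ene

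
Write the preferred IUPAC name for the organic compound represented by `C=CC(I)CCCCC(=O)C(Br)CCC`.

4-bromo-10-iodododec-11-en-5-one

The longest chain bearing the carbonyl and the multiple bond is 12 carbons long (dodecane).
A ketone (C=O on an internal carbon) is the principal characteristic group, giving the suffix -one.
A C=C double bond in the chain gives the infix -ene-.
Number the chain so that numbering from this end puts the carbonyl group at C-5 rather than C-8.
This places the carbonyl at C-5; the double bond between C-11 and C-12; a bromo group at C-4; an iodo group at C-10.
Prefixes are listed alphabetically: bromo, iodo.
Putting it together: 4-bromo-10-iodododec-11-en-5-one.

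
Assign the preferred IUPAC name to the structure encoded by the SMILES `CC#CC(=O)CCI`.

1-iodohex-4-yn-3-one

Counting along the main chain through the carbonyl and the multiple bond gives 6 carbons: the parent is hexane.
A ketone (C=O on an internal carbon) is the principal characteristic group, giving the suffix -one.
There is one C≡C triple bond, indicated by the ending -yne.
Number the chain so that numbering from this end puts the carbonyl group at C-3 rather than C-4.
This places the carbonyl at C-3; the triple bond between C-4 and C-5; an iodo group at C-1.
Assembling the pieces gives 1-iodohex-4-yn-3-one.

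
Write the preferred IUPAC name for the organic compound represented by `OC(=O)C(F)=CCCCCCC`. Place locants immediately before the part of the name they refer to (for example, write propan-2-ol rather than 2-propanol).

Counting along the main chain through the –COOH group and the multiple bond gives 9 carbons: the parent is nonane.
The highest-priority functional group is a carboxylic acid (terminal –COOH), so the name ends in -oic acid.
The chain contains a C=C double bond, so the unsaturation ending is -ene.
Choose the numbering such that the carboxylic acid carbon is C-1 by definition.
That gives the double bond between C-2 and C-3; a fluoro group at C-2.
The name is 2-fluoronon-2-enoic acid.

2-fluoronon-2-enoic acid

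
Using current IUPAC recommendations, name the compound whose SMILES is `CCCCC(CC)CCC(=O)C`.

The longest chain bearing the carbonyl is 9 carbons long (nonane).
A ketone (C=O on an internal carbon) is the principal characteristic group, giving the suffix -one.
The numbering direction is chosen so that numbering from this end puts the carbonyl group at C-2 rather than C-8.
That gives the carbonyl at C-2; an ethyl group at C-5.
The name is 5-ethylnonan-2-one.

5-ethylnonan-2-one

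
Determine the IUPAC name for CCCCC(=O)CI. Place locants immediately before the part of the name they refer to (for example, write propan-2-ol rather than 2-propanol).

1-iodohexan-2-one

Counting along the main chain through the carbonyl gives 6 carbons: the parent is hexane.
A ketone (C=O on an internal carbon) is the principal characteristic group, giving the suffix -one.
Number the chain so that numbering from this end puts the carbonyl group at C-2 rather than C-5.
That gives the carbonyl at C-2; an iodo group at C-1.
The name is 1-iodohexan-2-one.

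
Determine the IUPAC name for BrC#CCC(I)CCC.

1-bromo-4-iodohept-1-yne

Counting along the main chain through the multiple bond gives 7 carbons: the parent is heptane.
The chain contains a C≡C triple bond, so the unsaturation ending is -yne.
The numbering direction is chosen so that numbering from this end puts the triple bond at C-1 rather than C-6.
This places the triple bond between C-1 and C-2; a bromo group at C-1; an iodo group at C-4.
The substituents are ordered alphabetically, ignoring any di-/tri- multipliers.
Putting it together: 1-bromo-4-iodohept-1-yne.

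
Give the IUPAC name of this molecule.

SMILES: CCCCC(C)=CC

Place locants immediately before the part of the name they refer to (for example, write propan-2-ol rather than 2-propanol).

The longest chain bearing the multiple bond is 7 carbons long (heptane).
There is one C=C double bond, indicated by the ending -ene.
Number the chain so that numbering from this end puts the double bond at C-2 rather than C-5.
This places the double bond between C-2 and C-3; a methyl group at C-3.
Assembling the pieces gives 3-methylhept-2-ene.

3-methylhept-2-ene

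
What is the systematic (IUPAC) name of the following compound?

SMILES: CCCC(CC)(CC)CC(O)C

The longest carbon chain that includes the –OH group has 7 carbons, so the parent hydride is heptane.
An alcohol (–OH) is the principal characteristic group, giving the suffix -ol.
Number the chain so that numbering from this end puts the hydroxyl group at C-2 rather than C-6.
That gives the hydroxyl at C-2; two ethyl groups at C-4.
The name is 4,4-diethylheptan-2-ol.

4,4-diethylheptan-2-ol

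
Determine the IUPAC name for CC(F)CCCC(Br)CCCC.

The parent chain contains 10 carbons (decane).
Choose the numbering such that the substituent locant set {2,6} is lower than {5,9} at the first point of difference.
This places a bromo group at C-6; a fluoro group at C-2.
Prefixes are listed alphabetically: bromo, fluoro.
Putting it together: 6-bromo-2-fluorodecane.

6-bromo-2-fluorodecane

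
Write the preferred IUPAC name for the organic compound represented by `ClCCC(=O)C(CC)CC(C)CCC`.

1-chloro-4-ethyl-6-methylnonan-3-one

The longest carbon chain that includes the carbonyl has 9 carbons, so the parent hydride is nonane.
A ketone (C=O on an internal carbon) is the principal characteristic group, giving the suffix -one.
Choose the numbering such that numbering from this end puts the carbonyl group at C-3 rather than C-7.
That gives the carbonyl at C-3; a chloro group at C-1; an ethyl group at C-4; a methyl group at C-6.
Prefixes are listed alphabetically: chloro, ethyl, methyl.
Putting it together: 1-chloro-4-ethyl-6-methylnonan-3-one.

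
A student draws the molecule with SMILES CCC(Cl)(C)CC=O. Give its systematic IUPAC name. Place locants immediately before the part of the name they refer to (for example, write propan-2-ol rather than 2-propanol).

Counting along the main chain through the –CHO group gives 5 carbons: the parent is pentane.
The principal characteristic group is an aldehyde (terminal –CHO), named with the suffix -al.
Number the chain so that the aldehyde carbon is C-1 by definition.
With this numbering: a chloro group at C-3; a methyl group at C-3.
The substituents are ordered alphabetically, ignoring any di-/tri- multipliers.
Assembling the pieces gives 3-chloro-3-methylpentanal.

3-chloro-3-methylpentanal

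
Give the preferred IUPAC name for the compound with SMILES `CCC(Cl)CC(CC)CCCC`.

3-chloro-5-ethylnonane

The longest carbon chain is 9 atoms: the parent is nonane.
Number the chain so that the substituent locant set {3,5} is lower than {5,7} at the first point of difference.
That gives a chloro group at C-3; an ethyl group at C-5.
The substituents are ordered alphabetically, ignoring any di-/tri- multipliers.
The name is 3-chloro-5-ethylnonane.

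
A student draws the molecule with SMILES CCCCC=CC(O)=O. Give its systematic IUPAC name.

The longest carbon chain that includes the –COOH group and the multiple bond has 7 carbons, so the parent hydride is heptane.
A carboxylic acid (terminal –COOH) is the principal characteristic group, giving the suffix -oic acid.
There is one C=C double bond, indicated by the ending -ene.
Number the chain so that the carboxylic acid carbon is C-1 by definition.
That gives the double bond between C-2 and C-3.
Assembling the pieces gives hept-2-enoic acid.

hept-2-enoic acid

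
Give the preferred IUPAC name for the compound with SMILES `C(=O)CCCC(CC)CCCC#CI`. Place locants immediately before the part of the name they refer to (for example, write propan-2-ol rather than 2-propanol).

5-ethyl-10-iododec-9-ynal

Counting along the main chain through the –CHO group and the multiple bond gives 10 carbons: the parent is decane.
An aldehyde (terminal –CHO) is the principal characteristic group, giving the suffix -al.
The chain contains a C≡C triple bond, so the unsaturation ending is -yne.
Choose the numbering such that the aldehyde carbon is C-1 by definition.
That gives the triple bond between C-9 and C-10; an ethyl group at C-5; an iodo group at C-10.
Prefixes are listed alphabetically: ethyl, iodo.
The name is 5-ethyl-10-iododec-9-ynal.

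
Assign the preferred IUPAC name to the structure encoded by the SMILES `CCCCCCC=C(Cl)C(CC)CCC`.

5-chloro-4-ethyldodec-5-ene

Counting along the main chain through the multiple bond gives 12 carbons: the parent is dodecane.
A C=C double bond in the chain gives the infix -ene-.
The numbering direction is chosen so that numbering from this end puts the double bond at C-5 rather than C-7.
With this numbering: the double bond between C-5 and C-6; a chloro group at C-5; an ethyl group at C-4.
Substituent prefixes are cited in alphabetical order (multiplying prefixes like di-/tri- are ignored for ordering).
Putting it together: 5-chloro-4-ethyldodec-5-ene.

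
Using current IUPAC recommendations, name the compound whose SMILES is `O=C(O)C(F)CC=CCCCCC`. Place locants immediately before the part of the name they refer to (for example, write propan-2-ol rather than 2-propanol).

The longest chain bearing the –COOH group and the multiple bond is 10 carbons long (decane).
The principal characteristic group is a carboxylic acid (terminal –COOH), named with the suffix -oic acid.
There is one C=C double bond, indicated by the ending -ene.
Choose the numbering such that the carboxylic acid carbon is C-1 by definition.
This places the double bond between C-4 and C-5; a fluoro group at C-2.
Assembling the pieces gives 2-fluorodec-4-enoic acid.

2-fluorodec-4-enoic acid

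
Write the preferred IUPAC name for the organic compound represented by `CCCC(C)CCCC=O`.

Counting along the main chain through the –CHO group gives 8 carbons: the parent is octane.
An aldehyde (terminal –CHO) is the principal characteristic group, giving the suffix -al.
The numbering direction is chosen so that the aldehyde carbon is C-1 by definition.
This places a methyl group at C-5.
Assembling the pieces gives 5-methyloctanal.

5-methyloctanal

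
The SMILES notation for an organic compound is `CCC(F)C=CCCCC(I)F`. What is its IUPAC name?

The longest carbon chain that includes the multiple bond has 9 carbons, so the parent hydride is nonane.
The chain contains a C=C double bond, so the unsaturation ending is -ene.
The numbering direction is chosen so that numbering from this end puts the double bond at C-4 rather than C-5.
That gives the double bond between C-4 and C-5; fluoro groups at C-3 and C-9; an iodo group at C-9.
Substituent prefixes are cited in alphabetical order (multiplying prefixes like di-/tri- are ignored for ordering).
Assembling the pieces gives 3,9-difluoro-9-iodonon-4-ene.

3,9-difluoro-9-iodonon-4-ene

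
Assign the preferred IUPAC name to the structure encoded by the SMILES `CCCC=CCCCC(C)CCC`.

The longest carbon chain that includes the multiple bond has 12 carbons, so the parent hydride is dodecane.
A C=C double bond in the chain gives the infix -ene-.
The numbering direction is chosen so that numbering from this end puts the double bond at C-4 rather than C-8.
That gives the double bond between C-4 and C-5; a methyl group at C-9.
Putting it together: 9-methyldodec-4-ene.

9-methyldodec-4-ene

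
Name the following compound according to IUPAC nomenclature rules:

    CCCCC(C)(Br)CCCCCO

6-bromo-6-methyldecan-1-ol

Counting along the main chain through the –OH group gives 10 carbons: the parent is decane.
The principal characteristic group is an alcohol (–OH), named with the suffix -ol.
The numbering direction is chosen so that numbering from this end puts the hydroxyl group at C-1 rather than C-10.
This places the hydroxyl at C-1; a bromo group at C-6; a methyl group at C-6.
The substituents are ordered alphabetically, ignoring any di-/tri- multipliers.
Assembling the pieces gives 6-bromo-6-methyldecan-1-ol.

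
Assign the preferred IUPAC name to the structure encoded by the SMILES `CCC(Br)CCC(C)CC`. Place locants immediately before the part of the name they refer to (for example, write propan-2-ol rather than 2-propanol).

The parent chain contains 8 carbons (octane).
Choose the numbering such that the locant sets are identical either way, so the alphabetically earlier bromo substituent takes the lower locant (3 rather than 6).
With this numbering: a bromo group at C-3; a methyl group at C-6.
Substituent prefixes are cited in alphabetical order (multiplying prefixes like di-/tri- are ignored for ordering).
Putting it together: 3-bromo-6-methyloctane.

3-bromo-6-methyloctane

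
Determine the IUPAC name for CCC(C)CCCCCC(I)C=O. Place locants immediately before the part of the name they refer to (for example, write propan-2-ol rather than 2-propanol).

The longest chain bearing the –CHO group is 10 carbons long (decane).
The highest-priority functional group is an aldehyde (terminal –CHO), so the name ends in -al.
Choose the numbering such that the aldehyde carbon is C-1 by definition.
With this numbering: an iodo group at C-2; a methyl group at C-8.
The substituents are ordered alphabetically, ignoring any di-/tri- multipliers.
Putting it together: 2-iodo-8-methyldecanal.

2-iodo-8-methyldecanal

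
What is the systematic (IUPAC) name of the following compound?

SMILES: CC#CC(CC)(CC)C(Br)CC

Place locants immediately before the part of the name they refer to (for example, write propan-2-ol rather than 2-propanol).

Counting along the main chain through the multiple bond gives 7 carbons: the parent is heptane.
There is one C≡C triple bond, indicated by the ending -yne.
Choose the numbering such that numbering from this end puts the triple bond at C-2 rather than C-5.
That gives the triple bond between C-2 and C-3; a bromo group at C-5; two ethyl groups at C-4.
The substituents are ordered alphabetically, ignoring any di-/tri- multipliers.
Assembling the pieces gives 5-bromo-4,4-diethylhept-2-yne.

5-bromo-4,4-diethylhept-2-yne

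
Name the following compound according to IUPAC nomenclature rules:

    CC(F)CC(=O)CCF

The longest carbon chain that includes the carbonyl has 6 carbons, so the parent hydride is hexane.
The highest-priority functional group is a ketone (C=O on an internal carbon), so the name ends in -one.
The numbering direction is chosen so that numbering from this end puts the carbonyl group at C-3 rather than C-4.
With this numbering: the carbonyl at C-3; fluoro groups at C-1 and C-5.
Assembling the pieces gives 1,5-difluorohexan-3-one.

1,5-difluorohexan-3-one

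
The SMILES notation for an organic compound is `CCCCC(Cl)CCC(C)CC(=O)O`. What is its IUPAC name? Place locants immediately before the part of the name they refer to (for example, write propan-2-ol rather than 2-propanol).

6-chloro-3-methyldecanoic acid

The longest carbon chain that includes the –COOH group has 10 carbons, so the parent hydride is decane.
The principal characteristic group is a carboxylic acid (terminal –COOH), named with the suffix -oic acid.
The numbering direction is chosen so that the carboxylic acid carbon is C-1 by definition.
This places a chloro group at C-6; a methyl group at C-3.
Substituent prefixes are cited in alphabetical order (multiplying prefixes like di-/tri- are ignored for ordering).
The name is 6-chloro-3-methyldecanoic acid.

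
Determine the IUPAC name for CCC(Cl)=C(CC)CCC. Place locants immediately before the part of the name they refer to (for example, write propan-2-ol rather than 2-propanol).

3-chloro-4-ethylhept-3-ene

The longest chain bearing the multiple bond is 7 carbons long (heptane).
The chain contains a C=C double bond, so the unsaturation ending is -ene.
The numbering direction is chosen so that numbering from this end puts the double bond at C-3 rather than C-4.
With this numbering: the double bond between C-3 and C-4; a chloro group at C-3; an ethyl group at C-4.
The substituents are ordered alphabetically, ignoring any di-/tri- multipliers.
Assembling the pieces gives 3-chloro-4-ethylhept-3-ene.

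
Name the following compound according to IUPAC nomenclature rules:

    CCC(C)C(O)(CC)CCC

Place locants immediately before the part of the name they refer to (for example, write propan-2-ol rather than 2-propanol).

Counting along the main chain through the –OH group gives 7 carbons: the parent is heptane.
The principal characteristic group is an alcohol (–OH), named with the suffix -ol.
The numbering direction is chosen so that the substituent locant set {3,4} is lower than {4,5} at the first point of difference.
This places the hydroxyl at C-4; an ethyl group at C-4; a methyl group at C-3.
Prefixes are listed alphabetically: ethyl, methyl.
Assembling the pieces gives 4-ethyl-3-methylheptan-4-ol.

4-ethyl-3-methylheptan-4-ol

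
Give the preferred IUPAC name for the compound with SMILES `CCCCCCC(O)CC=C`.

The longest carbon chain that includes the –OH group and the multiple bond has 10 carbons, so the parent hydride is decane.
An alcohol (–OH) is the principal characteristic group, giving the suffix -ol.
A C=C double bond in the chain gives the infix -ene-.
Number the chain so that numbering from this end puts the hydroxyl group at C-4 rather than C-7.
With this numbering: the hydroxyl at C-4; the double bond between C-1 and C-2.
The name is dec-1-en-4-ol.

dec-1-en-4-ol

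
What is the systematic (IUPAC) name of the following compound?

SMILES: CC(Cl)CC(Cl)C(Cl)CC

2,4,5-trichloroheptane

The longest carbon chain is 7 atoms: the parent is heptane.
The numbering direction is chosen so that the substituent locant set {2,4,5} is lower than {3,4,6} at the first point of difference.
With this numbering: chloro groups at C-2 and C-4 and C-5.
Assembling the pieces gives 2,4,5-trichloroheptane.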